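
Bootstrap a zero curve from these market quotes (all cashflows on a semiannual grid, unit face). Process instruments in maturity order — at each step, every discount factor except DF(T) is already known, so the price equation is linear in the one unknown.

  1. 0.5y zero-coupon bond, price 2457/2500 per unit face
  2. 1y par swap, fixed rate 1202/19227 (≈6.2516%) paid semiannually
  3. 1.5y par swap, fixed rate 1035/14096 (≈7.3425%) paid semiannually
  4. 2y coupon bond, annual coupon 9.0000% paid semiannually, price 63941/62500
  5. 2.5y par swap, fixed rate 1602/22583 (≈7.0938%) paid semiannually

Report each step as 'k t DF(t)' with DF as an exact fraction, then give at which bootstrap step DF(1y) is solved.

step 1 [0.5y] zero: DF = P = 2457/2500 ≈ 0.982800
step 2 [1y] swap r/2=601/19227: DF=(1 − 601/19227·(0.982800))/(1+601/19227) = 9399/10000 ≈ 0.939900
step 3 [1.5y] swap r/2=1035/28192: DF=(1 − 1035/28192·(0.982800+0.939900))/(1+1035/28192) = 1793/2000 ≈ 0.896500
step 4 [2y] bond c/2=9/200: DF=(63941/62500 − 9/200·(0.982800+0.939900+0.896500))/(1+9/200) = 536/625 ≈ 0.857600
step 5 [2.5y] swap r/2=801/22583: DF=(1 − 801/22583·(0.982800+0.939900+0.896500+0.857600))/(1+801/22583) = 4199/5000 ≈ 0.839800

1 1/2 2457/2500
2 1 9399/10000
3 3/2 1793/2000
4 2 536/625
5 5/2 4199/5000
DF(1y) is solved at step 2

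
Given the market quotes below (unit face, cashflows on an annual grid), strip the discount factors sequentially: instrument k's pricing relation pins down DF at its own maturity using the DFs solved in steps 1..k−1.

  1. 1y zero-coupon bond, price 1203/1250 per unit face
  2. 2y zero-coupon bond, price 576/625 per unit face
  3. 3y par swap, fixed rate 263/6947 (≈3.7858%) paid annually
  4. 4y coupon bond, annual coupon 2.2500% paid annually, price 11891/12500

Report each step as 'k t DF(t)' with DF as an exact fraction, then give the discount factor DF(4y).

step 1 [1y] zero: DF = P = 1203/1250 ≈ 0.962400
step 2 [2y] zero: DF = P = 576/625 ≈ 0.921600
step 3 [3y] swap r/1=263/6947: DF=(1 − 263/6947·(0.962400+0.921600))/(1+263/6947) = 2237/2500 ≈ 0.894800
step 4 [4y] bond c/1=9/400: DF=(11891/12500 − 9/400·(0.962400+0.921600+0.894800))/(1+9/400) = 2173/2500 ≈ 0.869200

1 1 1203/1250
2 2 576/625
3 3 2237/2500
4 4 2173/2500
DF(4y) = 2173/2500 ≈ 0.869200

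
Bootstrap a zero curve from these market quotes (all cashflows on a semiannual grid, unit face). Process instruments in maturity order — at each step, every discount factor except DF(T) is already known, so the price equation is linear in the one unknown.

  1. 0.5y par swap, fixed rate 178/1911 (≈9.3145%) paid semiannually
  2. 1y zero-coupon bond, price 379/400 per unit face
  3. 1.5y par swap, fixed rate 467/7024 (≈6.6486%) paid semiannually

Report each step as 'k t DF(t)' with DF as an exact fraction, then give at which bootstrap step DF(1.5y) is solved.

1 1/2 1911/2000
2 1 379/400
3 3/2 4533/5000
DF(1.5y) is solved at step 3

step 1 [0.5y] swap r/2=89/1911: DF=(1 − 89/1911·(0))/(1+89/1911) = 1911/2000 ≈ 0.955500
step 2 [1y] zero: DF = P = 379/400 ≈ 0.947500
step 3 [1.5y] swap r/2=467/14048: DF=(1 − 467/14048·(0.955500+0.947500))/(1+467/14048) = 4533/5000 ≈ 0.906600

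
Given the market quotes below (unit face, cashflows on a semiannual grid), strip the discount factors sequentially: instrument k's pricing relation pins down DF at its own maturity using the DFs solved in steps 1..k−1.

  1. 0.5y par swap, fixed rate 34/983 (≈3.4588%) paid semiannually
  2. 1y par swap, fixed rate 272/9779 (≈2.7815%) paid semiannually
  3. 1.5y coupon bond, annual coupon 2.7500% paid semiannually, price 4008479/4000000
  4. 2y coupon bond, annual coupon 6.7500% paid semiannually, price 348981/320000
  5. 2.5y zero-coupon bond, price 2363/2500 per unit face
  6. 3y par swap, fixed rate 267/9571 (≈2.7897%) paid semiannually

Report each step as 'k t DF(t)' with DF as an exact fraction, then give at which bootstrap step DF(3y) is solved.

step 1 [0.5y] swap r/2=17/983: DF=(1 − 17/983·(0))/(1+17/983) = 983/1000 ≈ 0.983000
step 2 [1y] swap r/2=136/9779: DF=(1 − 136/9779·(0.983000))/(1+136/9779) = 608/625 ≈ 0.972800
step 3 [1.5y] bond c/2=11/800: DF=(4008479/4000000 − 11/800·(0.983000+0.972800))/(1+11/800) = 481/500 ≈ 0.962000
step 4 [2y] bond c/2=27/800: DF=(348981/320000 − 27/800·(0.983000+0.972800+0.962000))/(1+27/800) = 9597/10000 ≈ 0.959700
step 5 [2.5y] zero: DF = P = 2363/2500 ≈ 0.945200
step 6 [3y] swap r/2=267/19142: DF=(1 − 267/19142·(0.983000+0.972800+0.962000+0.959700+0.945200))/(1+267/19142) = 9199/10000 ≈ 0.919900

1 1/2 983/1000
2 1 608/625
3 3/2 481/500
4 2 9597/10000
5 5/2 2363/2500
6 3 9199/10000
DF(3y) is solved at step 6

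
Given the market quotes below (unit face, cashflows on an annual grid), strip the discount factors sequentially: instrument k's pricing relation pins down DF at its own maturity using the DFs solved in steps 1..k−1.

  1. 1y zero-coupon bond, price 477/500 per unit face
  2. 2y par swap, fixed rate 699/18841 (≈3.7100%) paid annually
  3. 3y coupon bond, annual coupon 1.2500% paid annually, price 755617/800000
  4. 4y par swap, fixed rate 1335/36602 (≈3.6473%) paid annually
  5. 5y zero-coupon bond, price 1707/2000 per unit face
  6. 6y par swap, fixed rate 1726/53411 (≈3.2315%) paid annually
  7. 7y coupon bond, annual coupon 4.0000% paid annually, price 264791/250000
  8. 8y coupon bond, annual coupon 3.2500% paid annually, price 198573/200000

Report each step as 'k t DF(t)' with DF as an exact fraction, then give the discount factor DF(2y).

step 1 [1y] zero: DF = P = 477/500 ≈ 0.954000
step 2 [2y] swap r/1=699/18841: DF=(1 − 699/18841·(0.954000))/(1+699/18841) = 9301/10000 ≈ 0.930100
step 3 [3y] bond c/1=1/80: DF=(755617/800000 − 1/80·(0.954000+0.930100))/(1+1/80) = 1137/1250 ≈ 0.909600
step 4 [4y] swap r/1=1335/36602: DF=(1 − 1335/36602·(0.954000+0.930100+0.909600))/(1+1335/36602) = 1733/2000 ≈ 0.866500
step 5 [5y] zero: DF = P = 1707/2000 ≈ 0.853500
step 6 [6y] swap r/1=1726/53411: DF=(1 − 1726/53411·(0.954000+0.930100+0.909600+0.866500+0.853500))/(1+1726/53411) = 4137/5000 ≈ 0.827400
step 7 [7y] bond c/1=1/25: DF=(264791/250000 − 1/25·(0.954000+0.930100+0.909600+0.866500+0.853500+0.827400))/(1+1/25) = 813/1000 ≈ 0.813000
step 8 [8y] bond c/1=13/400: DF=(198573/200000 − 13/400·(0.954000+0.930100+0.909600+0.866500+0.853500+0.827400+0.813000))/(1+13/400) = 7679/10000 ≈ 0.767900

1 1 477/500
2 2 9301/10000
3 3 1137/1250
4 4 1733/2000
5 5 1707/2000
6 6 4137/5000
7 7 813/1000
8 8 7679/10000
DF(2y) = 9301/10000 ≈ 0.930100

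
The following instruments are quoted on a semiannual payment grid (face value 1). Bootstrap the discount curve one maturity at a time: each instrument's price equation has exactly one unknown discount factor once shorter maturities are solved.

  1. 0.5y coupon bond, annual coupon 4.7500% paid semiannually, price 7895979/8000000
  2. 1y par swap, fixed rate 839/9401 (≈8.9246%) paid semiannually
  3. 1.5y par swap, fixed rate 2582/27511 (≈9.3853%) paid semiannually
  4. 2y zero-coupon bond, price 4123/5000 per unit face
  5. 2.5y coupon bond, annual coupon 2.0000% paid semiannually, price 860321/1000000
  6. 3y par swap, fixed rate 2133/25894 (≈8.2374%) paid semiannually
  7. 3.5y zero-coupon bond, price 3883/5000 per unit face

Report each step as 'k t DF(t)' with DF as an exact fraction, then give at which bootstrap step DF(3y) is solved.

1 1/2 9641/10000
2 1 9161/10000
3 3/2 8709/10000
4 2 4123/5000
5 5/2 2041/2500
6 3 7867/10000
7 7/2 3883/5000
DF(3y) is solved at step 6

step 1 [0.5y] bond c/2=19/800: DF=(7895979/8000000 − 19/800·(0))/(1+19/800) = 9641/10000 ≈ 0.964100
step 2 [1y] swap r/2=839/18802: DF=(1 − 839/18802·(0.964100))/(1+839/18802) = 9161/10000 ≈ 0.916100
step 3 [1.5y] swap r/2=1291/27511: DF=(1 − 1291/27511·(0.964100+0.916100))/(1+1291/27511) = 8709/10000 ≈ 0.870900
step 4 [2y] zero: DF = P = 4123/5000 ≈ 0.824600
step 5 [2.5y] bond c/2=1/100: DF=(860321/1000000 − 1/100·(0.964100+0.916100+0.870900+0.824600))/(1+1/100) = 2041/2500 ≈ 0.816400
step 6 [3y] swap r/2=2133/51788: DF=(1 − 2133/51788·(0.964100+0.916100+0.870900+0.824600+0.816400))/(1+2133/51788) = 7867/10000 ≈ 0.786700
step 7 [3.5y] zero: DF = P = 3883/5000 ≈ 0.776600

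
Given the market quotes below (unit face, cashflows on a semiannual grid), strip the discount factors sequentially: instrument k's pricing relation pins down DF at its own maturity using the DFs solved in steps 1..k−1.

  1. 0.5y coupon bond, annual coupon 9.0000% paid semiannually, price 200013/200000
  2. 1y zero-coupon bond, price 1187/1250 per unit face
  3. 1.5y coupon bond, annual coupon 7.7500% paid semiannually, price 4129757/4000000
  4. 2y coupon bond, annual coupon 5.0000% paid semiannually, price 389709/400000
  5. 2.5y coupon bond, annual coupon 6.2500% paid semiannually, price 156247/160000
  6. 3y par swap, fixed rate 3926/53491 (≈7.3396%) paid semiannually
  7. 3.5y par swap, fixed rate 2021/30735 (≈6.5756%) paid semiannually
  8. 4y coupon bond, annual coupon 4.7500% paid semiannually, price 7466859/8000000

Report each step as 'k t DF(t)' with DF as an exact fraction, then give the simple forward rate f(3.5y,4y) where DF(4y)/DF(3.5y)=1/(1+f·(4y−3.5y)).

step 1 [0.5y] bond c/2=9/200: DF=(200013/200000 − 9/200·(0))/(1+9/200) = 957/1000 ≈ 0.957000
step 2 [1y] zero: DF = P = 1187/1250 ≈ 0.949600
step 3 [1.5y] bond c/2=31/800: DF=(4129757/4000000 − 31/800·(0.957000+0.949600))/(1+31/800) = 2307/2500 ≈ 0.922800
step 4 [2y] bond c/2=1/40: DF=(389709/400000 − 1/40·(0.957000+0.949600+0.922800))/(1+1/40) = 1763/2000 ≈ 0.881500
step 5 [2.5y] bond c/2=1/32: DF=(156247/160000 − 1/32·(0.957000+0.949600+0.922800+0.881500))/(1+1/32) = 1669/2000 ≈ 0.834500
step 6 [3y] swap r/2=1963/53491: DF=(1 − 1963/53491·(0.957000+0.949600+0.922800+0.881500+0.834500))/(1+1963/53491) = 8037/10000 ≈ 0.803700
step 7 [3.5y] swap r/2=2021/61470: DF=(1 − 2021/61470·(0.957000+0.949600+0.922800+0.881500+0.834500+0.803700))/(1+2021/61470) = 7979/10000 ≈ 0.797900
step 8 [4y] bond c/2=19/800: DF=(7466859/8000000 − 19/800·(0.957000+0.949600+0.922800+0.881500+0.834500+0.803700+0.797900))/(1+19/800) = 7691/10000 ≈ 0.769100

1 1/2 957/1000
2 1 1187/1250
3 3/2 2307/2500
4 2 1763/2000
5 5/2 1669/2000
6 3 8037/10000
7 7/2 7979/10000
8 4 7691/10000
f(3.5y,4y) = ((7979/10000)/(7691/10000) − 1)/(1/2) = 576/7691 ≈ 7.4893%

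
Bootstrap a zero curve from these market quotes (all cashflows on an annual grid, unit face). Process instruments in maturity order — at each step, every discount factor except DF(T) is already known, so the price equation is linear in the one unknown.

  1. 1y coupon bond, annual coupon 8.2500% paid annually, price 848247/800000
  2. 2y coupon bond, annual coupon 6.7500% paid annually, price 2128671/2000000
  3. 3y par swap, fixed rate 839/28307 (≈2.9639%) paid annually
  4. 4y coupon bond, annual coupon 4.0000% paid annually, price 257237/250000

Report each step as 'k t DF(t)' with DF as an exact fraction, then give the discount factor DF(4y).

1 1 1959/2000
2 2 9351/10000
3 3 9161/10000
4 4 1761/2000
DF(4y) = 1761/2000 ≈ 0.880500

step 1 [1y] bond c/1=33/400: DF=(848247/800000 − 33/400·(0))/(1+33/400) = 1959/2000 ≈ 0.979500
step 2 [2y] bond c/1=27/400: DF=(2128671/2000000 − 27/400·(0.979500))/(1+27/400) = 9351/10000 ≈ 0.935100
step 3 [3y] swap r/1=839/28307: DF=(1 − 839/28307·(0.979500+0.935100))/(1+839/28307) = 9161/10000 ≈ 0.916100
step 4 [4y] bond c/1=1/25: DF=(257237/250000 − 1/25·(0.979500+0.935100+0.916100))/(1+1/25) = 1761/2000 ≈ 0.880500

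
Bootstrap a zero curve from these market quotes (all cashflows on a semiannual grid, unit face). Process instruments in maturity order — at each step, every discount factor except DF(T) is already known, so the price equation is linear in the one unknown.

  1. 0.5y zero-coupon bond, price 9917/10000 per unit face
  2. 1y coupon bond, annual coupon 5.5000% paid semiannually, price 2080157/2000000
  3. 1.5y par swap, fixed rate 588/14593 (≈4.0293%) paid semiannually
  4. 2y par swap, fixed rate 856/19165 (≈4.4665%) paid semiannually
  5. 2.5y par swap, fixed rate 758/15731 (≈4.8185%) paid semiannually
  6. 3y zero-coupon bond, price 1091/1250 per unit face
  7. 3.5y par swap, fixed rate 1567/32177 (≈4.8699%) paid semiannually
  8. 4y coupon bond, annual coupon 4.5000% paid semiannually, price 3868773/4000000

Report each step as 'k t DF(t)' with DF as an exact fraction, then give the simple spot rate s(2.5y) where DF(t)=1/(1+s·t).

step 1 [0.5y] zero: DF = P = 9917/10000 ≈ 0.991700
step 2 [1y] bond c/2=11/400: DF=(2080157/2000000 − 11/400·(0.991700))/(1+11/400) = 9857/10000 ≈ 0.985700
step 3 [1.5y] swap r/2=294/14593: DF=(1 − 294/14593·(0.991700+0.985700))/(1+294/14593) = 2353/2500 ≈ 0.941200
step 4 [2y] swap r/2=428/19165: DF=(1 − 428/19165·(0.991700+0.985700+0.941200))/(1+428/19165) = 1143/1250 ≈ 0.914400
step 5 [2.5y] swap r/2=379/15731: DF=(1 − 379/15731·(0.991700+0.985700+0.941200+0.914400))/(1+379/15731) = 8863/10000 ≈ 0.886300
step 6 [3y] zero: DF = P = 1091/1250 ≈ 0.872800
step 7 [3.5y] swap r/2=1567/64354: DF=(1 − 1567/64354·(0.991700+0.985700+0.941200+0.914400+0.886300+0.872800))/(1+1567/64354) = 8433/10000 ≈ 0.843300
step 8 [4y] bond c/2=9/400: DF=(3868773/4000000 − 9/400·(0.991700+0.985700+0.941200+0.914400+0.886300+0.872800+0.843300))/(1+9/400) = 8043/10000 ≈ 0.804300

1 1/2 9917/10000
2 1 9857/10000
3 3/2 2353/2500
4 2 1143/1250
5 5/2 8863/10000
6 3 1091/1250
7 7/2 8433/10000
8 4 8043/10000
s(2.5y) = (1/(8863/10000) − 1)/(5/2) = 2274/44315 ≈ 5.1314%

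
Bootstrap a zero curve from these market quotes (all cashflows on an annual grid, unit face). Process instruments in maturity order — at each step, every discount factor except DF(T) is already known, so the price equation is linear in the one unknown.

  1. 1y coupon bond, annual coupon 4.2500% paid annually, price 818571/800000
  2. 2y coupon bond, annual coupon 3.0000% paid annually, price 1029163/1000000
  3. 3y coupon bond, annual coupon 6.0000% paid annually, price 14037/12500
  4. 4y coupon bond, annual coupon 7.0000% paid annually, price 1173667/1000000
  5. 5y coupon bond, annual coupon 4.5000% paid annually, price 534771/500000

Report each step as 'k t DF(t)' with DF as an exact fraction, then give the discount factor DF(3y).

step 1 [1y] bond c/1=17/400: DF=(818571/800000 − 17/400·(0))/(1+17/400) = 1963/2000 ≈ 0.981500
step 2 [2y] bond c/1=3/100: DF=(1029163/1000000 − 3/100·(0.981500))/(1+3/100) = 4853/5000 ≈ 0.970600
step 3 [3y] bond c/1=3/50: DF=(14037/12500 − 3/50·(0.981500+0.970600))/(1+3/50) = 9489/10000 ≈ 0.948900
step 4 [4y] bond c/1=7/100: DF=(1173667/1000000 − 7/100·(0.981500+0.970600+0.948900))/(1+7/100) = 9071/10000 ≈ 0.907100
step 5 [5y] bond c/1=9/200: DF=(534771/500000 − 9/200·(0.981500+0.970600+0.948900+0.907100))/(1+9/200) = 1719/2000 ≈ 0.859500

1 1 1963/2000
2 2 4853/5000
3 3 9489/10000
4 4 9071/10000
5 5 1719/2000
DF(3y) = 9489/10000 ≈ 0.948900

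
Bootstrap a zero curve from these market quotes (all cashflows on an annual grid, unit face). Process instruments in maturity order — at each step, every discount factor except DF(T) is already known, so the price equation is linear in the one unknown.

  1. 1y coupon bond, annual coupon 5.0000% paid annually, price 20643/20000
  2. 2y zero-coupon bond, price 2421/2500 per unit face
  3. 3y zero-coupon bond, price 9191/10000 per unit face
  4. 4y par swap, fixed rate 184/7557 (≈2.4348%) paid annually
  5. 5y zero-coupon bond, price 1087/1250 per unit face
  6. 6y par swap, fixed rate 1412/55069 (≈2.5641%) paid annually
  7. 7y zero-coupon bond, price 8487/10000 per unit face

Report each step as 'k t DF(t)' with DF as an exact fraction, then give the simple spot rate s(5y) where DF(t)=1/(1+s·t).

step 1 [1y] bond c/1=1/20: DF=(20643/20000 − 1/20·(0))/(1+1/20) = 983/1000 ≈ 0.983000
step 2 [2y] zero: DF = P = 2421/2500 ≈ 0.968400
step 3 [3y] zero: DF = P = 9191/10000 ≈ 0.919100
step 4 [4y] swap r/1=184/7557: DF=(1 − 184/7557·(0.983000+0.968400+0.919100))/(1+184/7557) = 227/250 ≈ 0.908000
step 5 [5y] zero: DF = P = 1087/1250 ≈ 0.869600
step 6 [6y] swap r/1=1412/55069: DF=(1 − 1412/55069·(0.983000+0.968400+0.919100+0.908000+0.869600))/(1+1412/55069) = 2147/2500 ≈ 0.858800
step 7 [7y] zero: DF = P = 8487/10000 ≈ 0.848700

1 1 983/1000
2 2 2421/2500
3 3 9191/10000
4 4 227/250
5 5 1087/1250
6 6 2147/2500
7 7 8487/10000
s(5y) = (1/(1087/1250) − 1)/(5) = 163/5435 ≈ 2.9991%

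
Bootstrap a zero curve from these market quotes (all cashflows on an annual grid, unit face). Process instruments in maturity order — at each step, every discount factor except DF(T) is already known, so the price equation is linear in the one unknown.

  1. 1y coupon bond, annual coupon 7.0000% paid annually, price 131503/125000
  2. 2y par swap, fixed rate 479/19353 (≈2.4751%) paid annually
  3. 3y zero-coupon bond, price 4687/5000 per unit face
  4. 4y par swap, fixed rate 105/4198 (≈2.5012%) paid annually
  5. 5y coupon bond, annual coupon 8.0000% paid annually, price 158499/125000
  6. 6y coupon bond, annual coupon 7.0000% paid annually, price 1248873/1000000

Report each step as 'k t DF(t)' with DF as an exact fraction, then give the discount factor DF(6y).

step 1 [1y] bond c/1=7/100: DF=(131503/125000 − 7/100·(0))/(1+7/100) = 1229/1250 ≈ 0.983200
step 2 [2y] swap r/1=479/19353: DF=(1 − 479/19353·(0.983200))/(1+479/19353) = 9521/10000 ≈ 0.952100
step 3 [3y] zero: DF = P = 4687/5000 ≈ 0.937400
step 4 [4y] swap r/1=105/4198: DF=(1 − 105/4198·(0.983200+0.952100+0.937400))/(1+105/4198) = 1811/2000 ≈ 0.905500
step 5 [5y] bond c/1=2/25: DF=(158499/125000 − 2/25·(0.983200+0.952100+0.937400+0.905500))/(1+2/25) = 4471/5000 ≈ 0.894200
step 6 [6y] bond c/1=7/100: DF=(1248873/1000000 − 7/100·(0.983200+0.952100+0.937400+0.905500+0.894200))/(1+7/100) = 1723/2000 ≈ 0.861500

1 1 1229/1250
2 2 9521/10000
3 3 4687/5000
4 4 1811/2000
5 5 4471/5000
6 6 1723/2000
DF(6y) = 1723/2000 ≈ 0.861500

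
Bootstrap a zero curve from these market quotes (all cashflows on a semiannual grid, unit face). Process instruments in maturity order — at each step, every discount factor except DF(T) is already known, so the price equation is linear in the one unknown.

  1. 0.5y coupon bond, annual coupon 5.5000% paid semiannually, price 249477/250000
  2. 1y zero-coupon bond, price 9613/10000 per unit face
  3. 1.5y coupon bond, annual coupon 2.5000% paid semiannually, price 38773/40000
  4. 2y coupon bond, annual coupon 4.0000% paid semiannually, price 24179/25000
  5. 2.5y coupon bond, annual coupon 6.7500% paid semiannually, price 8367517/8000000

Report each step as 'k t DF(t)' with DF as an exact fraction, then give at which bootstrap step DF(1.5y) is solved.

1 1/2 607/625
2 1 9613/10000
3 3/2 1867/2000
4 2 223/250
5 5/2 8891/10000
DF(1.5y) is solved at step 3

step 1 [0.5y] bond c/2=11/400: DF=(249477/250000 − 11/400·(0))/(1+11/400) = 607/625 ≈ 0.971200
step 2 [1y] zero: DF = P = 9613/10000 ≈ 0.961300
step 3 [1.5y] bond c/2=1/80: DF=(38773/40000 − 1/80·(0.971200+0.961300))/(1+1/80) = 1867/2000 ≈ 0.933500
step 4 [2y] bond c/2=1/50: DF=(24179/25000 − 1/50·(0.971200+0.961300+0.933500))/(1+1/50) = 223/250 ≈ 0.892000
step 5 [2.5y] bond c/2=27/800: DF=(8367517/8000000 − 27/800·(0.971200+0.961300+0.933500+0.892000))/(1+27/800) = 8891/10000 ≈ 0.889100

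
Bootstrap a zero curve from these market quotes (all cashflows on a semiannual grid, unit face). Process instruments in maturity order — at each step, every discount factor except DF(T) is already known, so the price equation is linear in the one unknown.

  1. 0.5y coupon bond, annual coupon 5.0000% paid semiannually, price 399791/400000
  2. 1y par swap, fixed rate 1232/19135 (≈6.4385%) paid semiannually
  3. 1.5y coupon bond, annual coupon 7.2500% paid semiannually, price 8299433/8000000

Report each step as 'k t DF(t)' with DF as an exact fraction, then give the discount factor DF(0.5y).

1 1/2 9751/10000
2 1 1173/1250
3 3/2 4671/5000
DF(0.5y) = 9751/10000 ≈ 0.975100

step 1 [0.5y] bond c/2=1/40: DF=(399791/400000 − 1/40·(0))/(1+1/40) = 9751/10000 ≈ 0.975100
step 2 [1y] swap r/2=616/19135: DF=(1 − 616/19135·(0.975100))/(1+616/19135) = 1173/1250 ≈ 0.938400
step 3 [1.5y] bond c/2=29/800: DF=(8299433/8000000 − 29/800·(0.975100+0.938400))/(1+29/800) = 4671/5000 ≈ 0.934200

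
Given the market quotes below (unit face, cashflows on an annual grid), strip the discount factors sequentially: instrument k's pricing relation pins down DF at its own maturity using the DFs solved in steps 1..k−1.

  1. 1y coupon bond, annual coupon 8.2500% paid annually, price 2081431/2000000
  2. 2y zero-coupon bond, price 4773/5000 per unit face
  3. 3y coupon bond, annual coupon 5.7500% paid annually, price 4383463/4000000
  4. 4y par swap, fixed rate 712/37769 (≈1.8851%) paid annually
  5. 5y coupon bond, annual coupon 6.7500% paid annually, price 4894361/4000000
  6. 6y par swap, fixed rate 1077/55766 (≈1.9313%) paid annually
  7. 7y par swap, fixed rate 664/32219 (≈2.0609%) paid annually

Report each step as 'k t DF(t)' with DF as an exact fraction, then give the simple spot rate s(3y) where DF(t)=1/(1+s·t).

step 1 [1y] bond c/1=33/400: DF=(2081431/2000000 − 33/400·(0))/(1+33/400) = 4807/5000 ≈ 0.961400
step 2 [2y] zero: DF = P = 4773/5000 ≈ 0.954600
step 3 [3y] bond c/1=23/400: DF=(4383463/4000000 − 23/400·(0.961400+0.954600))/(1+23/400) = 9321/10000 ≈ 0.932100
step 4 [4y] swap r/1=712/37769: DF=(1 − 712/37769·(0.961400+0.954600+0.932100))/(1+712/37769) = 1161/1250 ≈ 0.928800
step 5 [5y] bond c/1=27/400: DF=(4894361/4000000 − 27/400·(0.961400+0.954600+0.932100+0.928800))/(1+27/400) = 4537/5000 ≈ 0.907400
step 6 [6y] swap r/1=1077/55766: DF=(1 − 1077/55766·(0.961400+0.954600+0.932100+0.928800+0.907400))/(1+1077/55766) = 8923/10000 ≈ 0.892300
step 7 [7y] swap r/1=664/32219: DF=(1 − 664/32219·(0.961400+0.954600+0.932100+0.928800+0.907400+0.892300))/(1+664/32219) = 542/625 ≈ 0.867200

1 1 4807/5000
2 2 4773/5000
3 3 9321/10000
4 4 1161/1250
5 5 4537/5000
6 6 8923/10000
7 7 542/625
s(3y) = (1/(9321/10000) − 1)/(3) = 679/27963 ≈ 2.4282%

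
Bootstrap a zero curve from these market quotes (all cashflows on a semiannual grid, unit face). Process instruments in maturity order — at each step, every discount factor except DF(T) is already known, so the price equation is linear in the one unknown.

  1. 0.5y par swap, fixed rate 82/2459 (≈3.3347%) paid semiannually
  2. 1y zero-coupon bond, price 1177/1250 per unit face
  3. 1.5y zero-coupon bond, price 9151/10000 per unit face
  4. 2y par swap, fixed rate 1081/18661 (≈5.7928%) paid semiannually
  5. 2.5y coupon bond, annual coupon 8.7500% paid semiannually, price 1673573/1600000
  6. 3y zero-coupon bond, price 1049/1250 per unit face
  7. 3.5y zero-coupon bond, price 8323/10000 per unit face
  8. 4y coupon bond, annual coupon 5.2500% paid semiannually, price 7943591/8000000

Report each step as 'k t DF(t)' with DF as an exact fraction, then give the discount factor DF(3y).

1 1/2 2459/2500
2 1 1177/1250
3 3/2 9151/10000
4 2 8919/10000
5 5/2 8457/10000
6 3 1049/1250
7 7/2 8323/10000
8 4 8077/10000
DF(3y) = 1049/1250 ≈ 0.839200

step 1 [0.5y] swap r/2=41/2459: DF=(1 − 41/2459·(0))/(1+41/2459) = 2459/2500 ≈ 0.983600
step 2 [1y] zero: DF = P = 1177/1250 ≈ 0.941600
step 3 [1.5y] zero: DF = P = 9151/10000 ≈ 0.915100
step 4 [2y] swap r/2=1081/37322: DF=(1 − 1081/37322·(0.983600+0.941600+0.915100))/(1+1081/37322) = 8919/10000 ≈ 0.891900
step 5 [2.5y] bond c/2=7/160: DF=(1673573/1600000 − 7/160·(0.983600+0.941600+0.915100+0.891900))/(1+7/160) = 8457/10000 ≈ 0.845700
step 6 [3y] zero: DF = P = 1049/1250 ≈ 0.839200
step 7 [3.5y] zero: DF = P = 8323/10000 ≈ 0.832300
step 8 [4y] bond c/2=21/800: DF=(7943591/8000000 − 21/800·(0.983600+0.941600+0.915100+0.891900+0.845700+0.839200+0.832300))/(1+21/800) = 8077/10000 ≈ 0.807700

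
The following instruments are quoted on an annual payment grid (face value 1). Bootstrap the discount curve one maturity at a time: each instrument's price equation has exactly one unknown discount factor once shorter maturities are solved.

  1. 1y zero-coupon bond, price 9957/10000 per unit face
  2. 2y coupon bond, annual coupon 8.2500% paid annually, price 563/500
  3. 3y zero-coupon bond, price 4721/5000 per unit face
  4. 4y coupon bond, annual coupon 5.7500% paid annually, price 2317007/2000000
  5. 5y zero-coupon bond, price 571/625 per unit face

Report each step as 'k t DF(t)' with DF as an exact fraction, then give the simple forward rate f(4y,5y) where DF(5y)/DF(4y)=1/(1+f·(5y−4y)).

step 1 [1y] zero: DF = P = 9957/10000 ≈ 0.995700
step 2 [2y] bond c/1=33/400: DF=(563/500 − 33/400·(0.995700))/(1+33/400) = 9643/10000 ≈ 0.964300
step 3 [3y] zero: DF = P = 4721/5000 ≈ 0.944200
step 4 [4y] bond c/1=23/400: DF=(2317007/2000000 − 23/400·(0.995700+0.964300+0.944200))/(1+23/400) = 586/625 ≈ 0.937600
step 5 [5y] zero: DF = P = 571/625 ≈ 0.913600

1 1 9957/10000
2 2 9643/10000
3 3 4721/5000
4 4 586/625
5 5 571/625
f(4y,5y) = ((586/625)/(571/625) − 1)/(1) = 15/571 ≈ 2.6270%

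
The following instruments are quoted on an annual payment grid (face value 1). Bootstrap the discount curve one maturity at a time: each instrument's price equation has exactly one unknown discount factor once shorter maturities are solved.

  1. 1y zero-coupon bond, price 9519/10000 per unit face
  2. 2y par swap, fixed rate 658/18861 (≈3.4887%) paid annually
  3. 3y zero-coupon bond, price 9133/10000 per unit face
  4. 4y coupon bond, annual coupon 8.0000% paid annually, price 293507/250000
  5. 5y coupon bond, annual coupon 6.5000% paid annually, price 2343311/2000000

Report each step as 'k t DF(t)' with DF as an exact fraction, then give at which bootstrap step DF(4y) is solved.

1 1 9519/10000
2 2 4671/5000
3 3 9133/10000
4 4 8797/10000
5 5 2189/2500
DF(4y) is solved at step 4

step 1 [1y] zero: DF = P = 9519/10000 ≈ 0.951900
step 2 [2y] swap r/1=658/18861: DF=(1 − 658/18861·(0.951900))/(1+658/18861) = 4671/5000 ≈ 0.934200
step 3 [3y] zero: DF = P = 9133/10000 ≈ 0.913300
step 4 [4y] bond c/1=2/25: DF=(293507/250000 − 2/25·(0.951900+0.934200+0.913300))/(1+2/25) = 8797/10000 ≈ 0.879700
step 5 [5y] bond c/1=13/200: DF=(2343311/2000000 − 13/200·(0.951900+0.934200+0.913300+0.879700))/(1+13/200) = 2189/2500 ≈ 0.875600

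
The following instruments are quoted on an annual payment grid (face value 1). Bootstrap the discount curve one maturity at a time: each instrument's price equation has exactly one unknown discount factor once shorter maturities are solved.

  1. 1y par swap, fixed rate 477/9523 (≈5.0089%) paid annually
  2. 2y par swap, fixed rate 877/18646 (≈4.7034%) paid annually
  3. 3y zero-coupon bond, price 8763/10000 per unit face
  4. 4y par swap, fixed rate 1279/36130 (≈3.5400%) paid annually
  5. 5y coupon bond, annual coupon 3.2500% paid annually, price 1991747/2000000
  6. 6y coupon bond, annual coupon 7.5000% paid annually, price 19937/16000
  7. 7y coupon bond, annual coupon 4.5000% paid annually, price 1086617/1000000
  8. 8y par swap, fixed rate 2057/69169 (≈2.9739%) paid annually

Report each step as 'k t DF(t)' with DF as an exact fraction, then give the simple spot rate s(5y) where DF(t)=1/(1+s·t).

1 1 9523/10000
2 2 9123/10000
3 3 8763/10000
4 4 8721/10000
5 5 2127/2500
6 6 8477/10000
7 7 8111/10000
8 8 7943/10000
s(5y) = (1/(2127/2500) − 1)/(5) = 373/10635 ≈ 3.5073%

step 1 [1y] swap r/1=477/9523: DF=(1 − 477/9523·(0))/(1+477/9523) = 9523/10000 ≈ 0.952300
step 2 [2y] swap r/1=877/18646: DF=(1 − 877/18646·(0.952300))/(1+877/18646) = 9123/10000 ≈ 0.912300
step 3 [3y] zero: DF = P = 8763/10000 ≈ 0.876300
step 4 [4y] swap r/1=1279/36130: DF=(1 − 1279/36130·(0.952300+0.912300+0.876300))/(1+1279/36130) = 8721/10000 ≈ 0.872100
step 5 [5y] bond c/1=13/400: DF=(1991747/2000000 − 13/400·(0.952300+0.912300+0.876300+0.872100))/(1+13/400) = 2127/2500 ≈ 0.850800
step 6 [6y] bond c/1=3/40: DF=(19937/16000 − 3/40·(0.952300+0.912300+0.876300+0.872100+0.850800))/(1+3/40) = 8477/10000 ≈ 0.847700
step 7 [7y] bond c/1=9/200: DF=(1086617/1000000 − 9/200·(0.952300+0.912300+0.876300+0.872100+0.850800+0.847700))/(1+9/200) = 8111/10000 ≈ 0.811100
step 8 [8y] swap r/1=2057/69169: DF=(1 − 2057/69169·(0.952300+0.912300+0.876300+0.872100+0.850800+0.847700+0.811100))/(1+2057/69169) = 7943/10000 ≈ 0.794300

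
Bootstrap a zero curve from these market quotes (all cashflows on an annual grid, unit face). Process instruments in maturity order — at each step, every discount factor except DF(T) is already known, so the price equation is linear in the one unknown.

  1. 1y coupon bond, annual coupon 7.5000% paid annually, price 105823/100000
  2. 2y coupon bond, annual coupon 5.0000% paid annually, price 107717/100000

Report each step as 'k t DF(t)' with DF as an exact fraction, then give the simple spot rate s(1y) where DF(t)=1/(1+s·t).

1 1 2461/2500
2 2 979/1000
s(1y) = (1/(2461/2500) − 1)/(1) = 39/2461 ≈ 1.5847%

step 1 [1y] bond c/1=3/40: DF=(105823/100000 − 3/40·(0))/(1+3/40) = 2461/2500 ≈ 0.984400
step 2 [2y] bond c/1=1/20: DF=(107717/100000 − 1/20·(0.984400))/(1+1/20) = 979/1000 ≈ 0.979000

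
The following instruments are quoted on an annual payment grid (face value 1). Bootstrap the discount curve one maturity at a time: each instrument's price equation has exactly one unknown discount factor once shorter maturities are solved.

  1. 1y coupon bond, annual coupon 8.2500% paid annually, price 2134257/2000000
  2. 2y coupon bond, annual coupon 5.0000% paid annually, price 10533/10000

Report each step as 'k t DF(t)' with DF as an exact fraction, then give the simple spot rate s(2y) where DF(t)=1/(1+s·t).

step 1 [1y] bond c/1=33/400: DF=(2134257/2000000 − 33/400·(0))/(1+33/400) = 4929/5000 ≈ 0.985800
step 2 [2y] bond c/1=1/20: DF=(10533/10000 − 1/20·(0.985800))/(1+1/20) = 4781/5000 ≈ 0.956200

1 1 4929/5000
2 2 4781/5000
s(2y) = (1/(4781/5000) − 1)/(2) = 219/9562 ≈ 2.2903%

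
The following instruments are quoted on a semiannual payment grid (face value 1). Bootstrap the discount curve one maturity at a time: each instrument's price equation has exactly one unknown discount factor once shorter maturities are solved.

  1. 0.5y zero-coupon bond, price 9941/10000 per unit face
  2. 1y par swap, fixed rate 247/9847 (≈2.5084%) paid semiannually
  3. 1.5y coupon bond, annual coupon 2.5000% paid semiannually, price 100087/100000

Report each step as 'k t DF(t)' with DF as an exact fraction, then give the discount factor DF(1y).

step 1 [0.5y] zero: DF = P = 9941/10000 ≈ 0.994100
step 2 [1y] swap r/2=247/19694: DF=(1 − 247/19694·(0.994100))/(1+247/19694) = 9753/10000 ≈ 0.975300
step 3 [1.5y] bond c/2=1/80: DF=(100087/100000 − 1/80·(0.994100+0.975300))/(1+1/80) = 4821/5000 ≈ 0.964200

1 1/2 9941/10000
2 1 9753/10000
3 3/2 4821/5000
DF(1y) = 9753/10000 ≈ 0.975300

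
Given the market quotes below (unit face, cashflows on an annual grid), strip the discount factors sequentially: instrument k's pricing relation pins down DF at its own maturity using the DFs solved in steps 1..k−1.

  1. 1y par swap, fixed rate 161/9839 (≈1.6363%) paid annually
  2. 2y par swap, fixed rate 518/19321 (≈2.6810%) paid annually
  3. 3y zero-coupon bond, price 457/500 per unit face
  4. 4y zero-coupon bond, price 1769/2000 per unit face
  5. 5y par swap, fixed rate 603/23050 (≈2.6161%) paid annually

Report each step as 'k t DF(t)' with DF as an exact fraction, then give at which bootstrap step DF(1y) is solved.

1 1 9839/10000
2 2 4741/5000
3 3 457/500
4 4 1769/2000
5 5 4397/5000
DF(1y) is solved at step 1

step 1 [1y] swap r/1=161/9839: DF=(1 − 161/9839·(0))/(1+161/9839) = 9839/10000 ≈ 0.983900
step 2 [2y] swap r/1=518/19321: DF=(1 − 518/19321·(0.983900))/(1+518/19321) = 4741/5000 ≈ 0.948200
step 3 [3y] zero: DF = P = 457/500 ≈ 0.914000
step 4 [4y] zero: DF = P = 1769/2000 ≈ 0.884500
step 5 [5y] swap r/1=603/23050: DF=(1 − 603/23050·(0.983900+0.948200+0.914000+0.884500))/(1+603/23050) = 4397/5000 ≈ 0.879400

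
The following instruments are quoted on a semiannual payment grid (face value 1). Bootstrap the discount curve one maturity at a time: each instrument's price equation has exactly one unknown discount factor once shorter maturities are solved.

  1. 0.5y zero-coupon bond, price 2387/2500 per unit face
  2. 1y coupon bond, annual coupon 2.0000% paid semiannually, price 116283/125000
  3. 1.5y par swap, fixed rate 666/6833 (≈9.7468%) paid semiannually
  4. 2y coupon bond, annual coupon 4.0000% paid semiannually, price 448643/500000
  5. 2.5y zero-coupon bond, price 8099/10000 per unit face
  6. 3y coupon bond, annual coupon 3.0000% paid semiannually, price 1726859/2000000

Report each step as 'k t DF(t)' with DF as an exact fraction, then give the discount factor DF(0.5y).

step 1 [0.5y] zero: DF = P = 2387/2500 ≈ 0.954800
step 2 [1y] bond c/2=1/100: DF=(116283/125000 − 1/100·(0.954800))/(1+1/100) = 2279/2500 ≈ 0.911600
step 3 [1.5y] swap r/2=333/6833: DF=(1 − 333/6833·(0.954800+0.911600))/(1+333/6833) = 2167/2500 ≈ 0.866800
step 4 [2y] bond c/2=1/50: DF=(448643/500000 − 1/50·(0.954800+0.911600+0.866800))/(1+1/50) = 8261/10000 ≈ 0.826100
step 5 [2.5y] zero: DF = P = 8099/10000 ≈ 0.809900
step 6 [3y] bond c/2=3/200: DF=(1726859/2000000 − 3/200·(0.954800+0.911600+0.866800+0.826100+0.809900))/(1+3/200) = 7861/10000 ≈ 0.786100

1 1/2 2387/2500
2 1 2279/2500
3 3/2 2167/2500
4 2 8261/10000
5 5/2 8099/10000
6 3 7861/10000
DF(0.5y) = 2387/2500 ≈ 0.954800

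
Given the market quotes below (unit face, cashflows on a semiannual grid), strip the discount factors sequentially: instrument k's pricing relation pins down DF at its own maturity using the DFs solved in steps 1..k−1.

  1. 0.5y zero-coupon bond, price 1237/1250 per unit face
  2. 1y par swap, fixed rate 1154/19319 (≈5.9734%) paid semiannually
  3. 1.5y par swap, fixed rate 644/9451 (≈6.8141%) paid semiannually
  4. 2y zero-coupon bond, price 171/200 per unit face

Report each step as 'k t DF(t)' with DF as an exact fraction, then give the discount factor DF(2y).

step 1 [0.5y] zero: DF = P = 1237/1250 ≈ 0.989600
step 2 [1y] swap r/2=577/19319: DF=(1 − 577/19319·(0.989600))/(1+577/19319) = 9423/10000 ≈ 0.942300
step 3 [1.5y] swap r/2=322/9451: DF=(1 − 322/9451·(0.989600+0.942300))/(1+322/9451) = 4517/5000 ≈ 0.903400
step 4 [2y] zero: DF = P = 171/200 ≈ 0.855000

1 1/2 1237/1250
2 1 9423/10000
3 3/2 4517/5000
4 2 171/200
DF(2y) = 171/200 ≈ 0.855000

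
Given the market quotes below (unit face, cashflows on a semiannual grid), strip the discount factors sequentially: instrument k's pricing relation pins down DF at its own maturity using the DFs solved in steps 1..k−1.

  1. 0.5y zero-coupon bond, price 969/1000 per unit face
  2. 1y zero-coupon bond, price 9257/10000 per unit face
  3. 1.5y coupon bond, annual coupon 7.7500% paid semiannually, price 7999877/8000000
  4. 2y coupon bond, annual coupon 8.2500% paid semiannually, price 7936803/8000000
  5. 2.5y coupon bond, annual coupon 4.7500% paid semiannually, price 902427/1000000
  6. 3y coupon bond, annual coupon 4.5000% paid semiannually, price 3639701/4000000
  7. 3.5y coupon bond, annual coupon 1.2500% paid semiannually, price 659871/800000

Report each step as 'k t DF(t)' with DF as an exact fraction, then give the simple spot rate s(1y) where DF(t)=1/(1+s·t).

1 1/2 969/1000
2 1 9257/10000
3 3/2 223/250
4 2 1053/1250
5 5/2 7973/10000
6 3 317/400
7 7/2 7873/10000
s(1y) = (1/(9257/10000) − 1)/(1) = 743/9257 ≈ 8.0264%

step 1 [0.5y] zero: DF = P = 969/1000 ≈ 0.969000
step 2 [1y] zero: DF = P = 9257/10000 ≈ 0.925700
step 3 [1.5y] bond c/2=31/800: DF=(7999877/8000000 − 31/800·(0.969000+0.925700))/(1+31/800) = 223/250 ≈ 0.892000
step 4 [2y] bond c/2=33/800: DF=(7936803/8000000 − 33/800·(0.969000+0.925700+0.892000))/(1+33/800) = 1053/1250 ≈ 0.842400
step 5 [2.5y] bond c/2=19/800: DF=(902427/1000000 − 19/800·(0.969000+0.925700+0.892000+0.842400))/(1+19/800) = 7973/10000 ≈ 0.797300
step 6 [3y] bond c/2=9/400: DF=(3639701/4000000 − 9/400·(0.969000+0.925700+0.892000+0.842400+0.797300))/(1+9/400) = 317/400 ≈ 0.792500
step 7 [3.5y] bond c/2=1/160: DF=(659871/800000 − 1/160·(0.969000+0.925700+0.892000+0.842400+0.797300+0.792500))/(1+1/160) = 7873/10000 ≈ 0.787300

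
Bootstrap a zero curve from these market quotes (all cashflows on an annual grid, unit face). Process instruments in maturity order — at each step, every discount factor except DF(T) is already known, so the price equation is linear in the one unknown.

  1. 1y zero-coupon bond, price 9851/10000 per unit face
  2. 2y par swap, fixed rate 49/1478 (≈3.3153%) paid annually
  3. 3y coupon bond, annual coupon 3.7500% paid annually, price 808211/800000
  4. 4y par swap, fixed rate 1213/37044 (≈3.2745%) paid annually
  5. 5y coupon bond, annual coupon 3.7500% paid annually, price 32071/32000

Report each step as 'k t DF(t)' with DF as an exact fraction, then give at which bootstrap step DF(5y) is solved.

1 1 9851/10000
2 2 9363/10000
3 3 9043/10000
4 4 8787/10000
5 5 8321/10000
DF(5y) is solved at step 5

step 1 [1y] zero: DF = P = 9851/10000 ≈ 0.985100
step 2 [2y] swap r/1=49/1478: DF=(1 − 49/1478·(0.985100))/(1+49/1478) = 9363/10000 ≈ 0.936300
step 3 [3y] bond c/1=3/80: DF=(808211/800000 − 3/80·(0.985100+0.936300))/(1+3/80) = 9043/10000 ≈ 0.904300
step 4 [4y] swap r/1=1213/37044: DF=(1 − 1213/37044·(0.985100+0.936300+0.904300))/(1+1213/37044) = 8787/10000 ≈ 0.878700
step 5 [5y] bond c/1=3/80: DF=(32071/32000 − 3/80·(0.985100+0.936300+0.904300+0.878700))/(1+3/80) = 8321/10000 ≈ 0.832100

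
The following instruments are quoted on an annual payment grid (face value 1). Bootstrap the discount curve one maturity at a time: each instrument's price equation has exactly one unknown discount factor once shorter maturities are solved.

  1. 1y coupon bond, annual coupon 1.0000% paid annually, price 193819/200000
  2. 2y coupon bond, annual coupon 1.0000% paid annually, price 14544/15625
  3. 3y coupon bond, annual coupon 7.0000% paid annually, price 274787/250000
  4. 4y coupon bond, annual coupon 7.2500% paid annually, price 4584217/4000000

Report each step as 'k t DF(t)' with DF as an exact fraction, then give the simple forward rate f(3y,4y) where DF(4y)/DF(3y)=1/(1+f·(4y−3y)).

step 1 [1y] bond c/1=1/100: DF=(193819/200000 − 1/100·(0))/(1+1/100) = 1919/2000 ≈ 0.959500
step 2 [2y] bond c/1=1/100: DF=(14544/15625 − 1/100·(0.959500))/(1+1/100) = 9121/10000 ≈ 0.912100
step 3 [3y] bond c/1=7/100: DF=(274787/250000 − 7/100·(0.959500+0.912100))/(1+7/100) = 1131/1250 ≈ 0.904800
step 4 [4y] bond c/1=29/400: DF=(4584217/4000000 − 29/400·(0.959500+0.912100+0.904800))/(1+29/400) = 8809/10000 ≈ 0.880900

1 1 1919/2000
2 2 9121/10000
3 3 1131/1250
4 4 8809/10000
f(3y,4y) = ((1131/1250)/(8809/10000) − 1)/(1) = 239/8809 ≈ 2.7131%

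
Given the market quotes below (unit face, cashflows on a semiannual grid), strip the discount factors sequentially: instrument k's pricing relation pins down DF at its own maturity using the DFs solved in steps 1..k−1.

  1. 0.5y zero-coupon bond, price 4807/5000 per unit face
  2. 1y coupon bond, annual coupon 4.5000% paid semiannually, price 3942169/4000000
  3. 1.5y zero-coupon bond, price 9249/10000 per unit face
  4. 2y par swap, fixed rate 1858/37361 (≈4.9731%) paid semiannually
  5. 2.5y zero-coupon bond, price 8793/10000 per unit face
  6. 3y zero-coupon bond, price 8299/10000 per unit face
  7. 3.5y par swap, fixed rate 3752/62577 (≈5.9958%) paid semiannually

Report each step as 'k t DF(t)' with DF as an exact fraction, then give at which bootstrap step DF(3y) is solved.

step 1 [0.5y] zero: DF = P = 4807/5000 ≈ 0.961400
step 2 [1y] bond c/2=9/400: DF=(3942169/4000000 − 9/400·(0.961400))/(1+9/400) = 9427/10000 ≈ 0.942700
step 3 [1.5y] zero: DF = P = 9249/10000 ≈ 0.924900
step 4 [2y] swap r/2=929/37361: DF=(1 − 929/37361·(0.961400+0.942700+0.924900))/(1+929/37361) = 9071/10000 ≈ 0.907100
step 5 [2.5y] zero: DF = P = 8793/10000 ≈ 0.879300
step 6 [3y] zero: DF = P = 8299/10000 ≈ 0.829900
step 7 [3.5y] swap r/2=1876/62577: DF=(1 − 1876/62577·(0.961400+0.942700+0.924900+0.907100+0.879300+0.829900))/(1+1876/62577) = 2031/2500 ≈ 0.812400

1 1/2 4807/5000
2 1 9427/10000
3 3/2 9249/10000
4 2 9071/10000
5 5/2 8793/10000
6 3 8299/10000
7 7/2 2031/2500
DF(3y) is solved at step 6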